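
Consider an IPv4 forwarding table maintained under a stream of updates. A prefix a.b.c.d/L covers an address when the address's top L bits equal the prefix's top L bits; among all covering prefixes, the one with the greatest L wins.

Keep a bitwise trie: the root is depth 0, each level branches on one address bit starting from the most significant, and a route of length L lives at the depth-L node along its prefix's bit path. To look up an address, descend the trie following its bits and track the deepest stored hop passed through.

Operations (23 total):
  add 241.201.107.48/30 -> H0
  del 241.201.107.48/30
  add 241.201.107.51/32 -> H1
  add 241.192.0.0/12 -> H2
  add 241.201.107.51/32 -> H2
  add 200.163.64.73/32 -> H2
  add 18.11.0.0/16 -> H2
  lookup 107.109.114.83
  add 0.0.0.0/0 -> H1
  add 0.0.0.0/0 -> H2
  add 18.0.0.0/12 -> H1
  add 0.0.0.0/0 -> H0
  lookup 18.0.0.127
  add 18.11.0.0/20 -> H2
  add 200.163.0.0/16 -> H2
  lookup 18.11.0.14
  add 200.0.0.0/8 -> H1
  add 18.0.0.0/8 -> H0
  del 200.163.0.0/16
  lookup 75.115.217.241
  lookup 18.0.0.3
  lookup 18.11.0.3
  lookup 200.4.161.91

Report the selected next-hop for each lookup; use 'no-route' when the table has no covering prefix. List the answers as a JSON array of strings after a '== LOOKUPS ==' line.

Trace:
  + 241.201.107.48/30 (H0) depth=30
  del 241.201.107.48/30 (clear depth 30)
  + 241.201.107.51/32 (H1) depth=32
  + 241.192.0.0/12 (H2) depth=12
  + 241.201.107.51/32 (H2) depth=32
  + 200.163.64.73/32 (H2) depth=32
  + 18.11.0.0/16 (H2) depth=16
  ? 107.109.114.83  path d0:-→d1:-  best=no-route
  + 0.0.0.0/0 (H1) depth=0
  + 0.0.0.0/0 (H2) depth=0
  + 18.0.0.0/12 (H1) depth=12
  + 0.0.0.0/0 (H0) depth=0
  ? 18.0.0.127  path d0:H0→d1:-→d2:-→d3:-→d4:-→d5:-→d6:-→d7:-→d8:-→d9:-→d10:-→d11:-→d12:H1  best=H1
  + 18.11.0.0/20 (H2) depth=20
  + 200.163.0.0/16 (H2) depth=16
  ? 18.11.0.14  path d0:H0→d1:-→d2:-→d3:-→d4:-→d5:-→d6:-→d7:-→d8:-→d9:-→d10:-→d11:-→d12:H1→d13:-→d14:-→d15:-→d16:H2→d17:-→d18:-→d19:-→d20:H2  best=H2
  + 200.0.0.0/8 (H1) depth=8
  + 18.0.0.0/8 (H0) depth=8
  del 200.163.0.0/16 (clear depth 16)
  ? 75.115.217.241  path d0:H0→d1:-  best=H0
  ? 18.0.0.3  path d0:H0→d1:-→d2:-→d3:-→d4:-→d5:-→d6:-→d7:-→d8:H0→d9:-→d10:-→d11:-→d12:H1  best=H1
  ? 18.11.0.3  path d0:H0→d1:-→d2:-→d3:-→d4:-→d5:-→d6:-→d7:-→d8:H0→d9:-→d10:-→d11:-→d12:H1→d13:-→d14:-→d15:-→d16:H2→d17:-→d18:-→d19:-→d20:H2  best=H2
  ? 200.4.161.91  path d0:H0→d1:-→d2:-→d3:-→d4:-→d5:-→d6:-→d7:-→d8:H1  best=H1

== LOOKUPS ==
["no-route","H1","H2","H0","H1","H2","H1"]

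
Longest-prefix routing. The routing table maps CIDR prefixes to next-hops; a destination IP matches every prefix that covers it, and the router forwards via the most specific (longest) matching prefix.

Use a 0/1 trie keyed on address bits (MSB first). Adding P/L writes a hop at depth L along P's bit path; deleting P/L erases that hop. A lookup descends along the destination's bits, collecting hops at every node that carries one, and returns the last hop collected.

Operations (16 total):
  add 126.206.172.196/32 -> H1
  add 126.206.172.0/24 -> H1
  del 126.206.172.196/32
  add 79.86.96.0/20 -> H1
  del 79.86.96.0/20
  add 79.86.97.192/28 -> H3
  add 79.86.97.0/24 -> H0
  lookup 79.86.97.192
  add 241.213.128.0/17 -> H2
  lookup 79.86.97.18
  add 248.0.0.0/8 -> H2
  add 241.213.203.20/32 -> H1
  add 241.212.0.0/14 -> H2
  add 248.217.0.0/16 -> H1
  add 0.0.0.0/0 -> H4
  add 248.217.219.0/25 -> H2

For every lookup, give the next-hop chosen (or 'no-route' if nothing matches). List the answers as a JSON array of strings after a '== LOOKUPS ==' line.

Process each operation:
  add 126.206.172.196/32 -> H1 at depth 32
  add 126.206.172.0/24 -> H1 at depth 24
  del 126.206.172.196/32 (clear depth 32)
  add 79.86.96.0/20 -> H1 at depth 20
  del 79.86.96.0/20 (clear depth 20)
  add 79.86.97.192/28 -> H3 at depth 28
  add 79.86.97.0/24 -> H0 at depth 24
  Q 79.86.97.192: descend 0100111101010110011000011100 ; hops seen [H0,H3] ; pick H3
  add 241.213.128.0/17 -> H2 at depth 17
  Q 79.86.97.18: descend 010011110101011001100001 ; hops seen [H0] ; pick H0
  add 248.0.0.0/8 -> H2 at depth 8
  add 241.213.203.20/32 -> H1 at depth 32
  add 241.212.0.0/14 -> H2 at depth 14
  add 248.217.0.0/16 -> H1 at depth 16
  add 0.0.0.0/0 -> H4 at depth 0
  add 248.217.219.0/25 -> H2 at depth 25

== LOOKUPS ==
["H3","H0"]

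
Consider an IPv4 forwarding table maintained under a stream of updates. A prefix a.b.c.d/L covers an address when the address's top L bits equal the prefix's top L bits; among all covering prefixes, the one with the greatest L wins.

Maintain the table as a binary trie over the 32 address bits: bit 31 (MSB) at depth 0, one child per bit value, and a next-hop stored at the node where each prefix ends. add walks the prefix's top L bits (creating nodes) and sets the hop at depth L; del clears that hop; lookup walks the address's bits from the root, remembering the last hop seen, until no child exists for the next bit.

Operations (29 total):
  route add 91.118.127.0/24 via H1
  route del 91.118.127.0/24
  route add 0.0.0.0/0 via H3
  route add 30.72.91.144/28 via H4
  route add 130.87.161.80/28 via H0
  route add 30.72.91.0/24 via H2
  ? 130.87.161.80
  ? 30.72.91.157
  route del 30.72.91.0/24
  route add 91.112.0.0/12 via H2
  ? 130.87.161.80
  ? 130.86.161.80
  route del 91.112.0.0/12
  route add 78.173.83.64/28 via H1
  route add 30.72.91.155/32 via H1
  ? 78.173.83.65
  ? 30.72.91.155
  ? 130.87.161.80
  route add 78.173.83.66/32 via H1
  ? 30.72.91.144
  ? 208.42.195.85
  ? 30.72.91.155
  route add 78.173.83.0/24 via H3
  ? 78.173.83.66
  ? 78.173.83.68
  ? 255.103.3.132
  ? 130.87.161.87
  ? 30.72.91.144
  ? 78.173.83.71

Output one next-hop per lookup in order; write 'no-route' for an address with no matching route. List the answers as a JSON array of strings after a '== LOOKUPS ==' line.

Process each operation:
  + 91.118.127.0/24 (H1) depth=24
  - 91.118.127.0/24 clear@24
  + 0.0.0.0/0 (H3) depth=0
  + 30.72.91.144/28 (H4) depth=28
  + 130.87.161.80/28 (H0) depth=28
  + 30.72.91.0/24 (H2) depth=24
  Q 130.87.161.80: descend 1000001001010111101000010101 ; hops seen [H3,H0] ; pick H0
  Q 30.72.91.157: descend 0001111001001000010110111001 ; hops seen [H3,H2,H4] ; pick H4
  - 30.72.91.0/24 clear@24
  + 91.112.0.0/12 (H2) depth=12
  Q 130.87.161.80: descend 1000001001010111101000010101 ; hops seen [H3,H0] ; pick H0
  Q 130.86.161.80: descend 100000100101011 ; hops seen [H3] ; pick H3
  - 91.112.0.0/12 clear@12
  + 78.173.83.64/28 (H1) depth=28
  + 30.72.91.155/32 (H1) depth=32
  Q 78.173.83.65: descend 0100111010101101010100110100 ; hops seen [H3,H1] ; pick H1
  Q 30.72.91.155: descend 00011110010010000101101110011011 ; hops seen [H3,H4,H1] ; pick H1
  Q 130.87.161.80: descend 1000001001010111101000010101 ; hops seen [H3,H0] ; pick H0
  + 78.173.83.66/32 (H1) depth=32
  Q 30.72.91.144: descend 0001111001001000010110111001 ; hops seen [H3,H4] ; pick H4
  Q 208.42.195.85: descend 1 ; hops seen [H3] ; pick H3
  Q 30.72.91.155: descend 00011110010010000101101110011011 ; hops seen [H3,H4,H1] ; pick H1
  + 78.173.83.0/24 (H3) depth=24
  Q 78.173.83.66: descend 01001110101011010101001101000010 ; hops seen [H3,H3,H1,H1] ; pick H1
  Q 78.173.83.68: descend 01001110101011010101001101000 ; hops seen [H3,H3,H1] ; pick H1
  Q 255.103.3.132: descend 1 ; hops seen [H3] ; pick H3
  Q 130.87.161.87: descend 1000001001010111101000010101 ; hops seen [H3,H0] ; pick H0
  Q 30.72.91.144: descend 0001111001001000010110111001 ; hops seen [H3,H4] ; pick H4
  Q 78.173.83.71: descend 01001110101011010101001101000 ; hops seen [H3,H3,H1] ; pick H1

== LOOKUPS ==
["H0","H4","H0","H3","H1","H1","H0","H4","H3","H1","H1","H1","H3","H0","H4","H1"]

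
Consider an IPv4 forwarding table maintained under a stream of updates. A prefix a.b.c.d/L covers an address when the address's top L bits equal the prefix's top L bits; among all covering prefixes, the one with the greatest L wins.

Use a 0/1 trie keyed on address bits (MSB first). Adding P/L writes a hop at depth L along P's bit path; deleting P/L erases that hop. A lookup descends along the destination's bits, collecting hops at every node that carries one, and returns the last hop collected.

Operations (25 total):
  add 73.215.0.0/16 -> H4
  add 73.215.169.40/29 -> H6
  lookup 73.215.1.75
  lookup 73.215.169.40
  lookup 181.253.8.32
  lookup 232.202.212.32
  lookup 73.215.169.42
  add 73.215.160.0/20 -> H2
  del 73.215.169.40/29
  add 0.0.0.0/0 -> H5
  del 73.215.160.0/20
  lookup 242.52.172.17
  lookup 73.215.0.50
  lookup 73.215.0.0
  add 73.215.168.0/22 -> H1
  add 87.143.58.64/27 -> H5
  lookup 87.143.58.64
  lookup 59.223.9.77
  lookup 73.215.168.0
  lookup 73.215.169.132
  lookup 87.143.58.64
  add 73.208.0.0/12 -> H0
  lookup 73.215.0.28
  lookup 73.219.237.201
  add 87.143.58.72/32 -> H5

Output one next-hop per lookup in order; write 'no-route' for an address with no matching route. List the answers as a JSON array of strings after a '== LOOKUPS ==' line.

Trace:
  + 73.215.0.0/16 (H4) depth=16
  + 73.215.169.40/29 (H6) depth=29
  lookup 73.215.1.75: bits 0100100111010111 walk d0:-→d1:-→d2:-→d3:-→d4:-→d5:-→d6:-→d7:-→d8:-→d9:-→d10:-→d11:-→d12:-→d13:-→d14:-→d15:-→d16:H4 -> H4
  lookup 73.215.169.40: bits 01001001110101111010100100101 walk d0:-→d1:-→d2:-→d3:-→d4:-→d5:-→d6:-→d7:-→d8:-→d9:-→d10:-→d11:-→d12:-→d13:-→d14:-→d15:-→d16:H4→d17:-→d18:-→d19:-→d20:-→d21:-→d22:-→d23:-→d24:-→d25:-→d26:-→d27:-→d28:-→d29:H6 -> H6
  lookup 181.253.8.32: bits ε walk d0:- -> no-route
  lookup 232.202.212.32: bits ε walk d0:- -> no-route
  lookup 73.215.169.42: bits 01001001110101111010100100101 walk d0:-→d1:-→d2:-→d3:-→d4:-→d5:-→d6:-→d7:-→d8:-→d9:-→d10:-→d11:-→d12:-→d13:-→d14:-→d15:-→d16:H4→d17:-→d18:-→d19:-→d20:-→d21:-→d22:-→d23:-→d24:-→d25:-→d26:-→d27:-→d28:-→d29:H6 -> H6
  + 73.215.160.0/20 (H2) depth=20
  - 73.215.169.40/29 clear@29
  + 0.0.0.0/0 (H5) depth=0
  - 73.215.160.0/20 clear@20
  lookup 242.52.172.17: bits ε walk d0:H5 -> H5
  lookup 73.215.0.50: bits 0100100111010111 walk d0:H5→d1:-→d2:-→d3:-→d4:-→d5:-→d6:-→d7:-→d8:-→d9:-→d10:-→d11:-→d12:-→d13:-→d14:-→d15:-→d16:H4 -> H4
  lookup 73.215.0.0: bits 0100100111010111 walk d0:H5→d1:-→d2:-→d3:-→d4:-→d5:-→d6:-→d7:-→d8:-→d9:-→d10:-→d11:-→d12:-→d13:-→d14:-→d15:-→d16:H4 -> H4
  + 73.215.168.0/22 (H1) depth=22
  + 87.143.58.64/27 (H5) depth=27
  lookup 87.143.58.64: bits 010101111000111100111010010 walk d0:H5→d1:-→d2:-→d3:-→d4:-→d5:-→d6:-→d7:-→d8:-→d9:-→d10:-→d11:-→d12:-→d13:-→d14:-→d15:-→d16:-→d17:-→d18:-→d19:-→d20:-→d21:-→d22:-→d23:-→d24:-→d25:-→d26:-→d27:H5 -> H5
  lookup 59.223.9.77: bits 0 walk d0:H5→d1:- -> H5
  lookup 73.215.168.0: bits 01001001110101111010100 walk d0:H5→d1:-→d2:-→d3:-→d4:-→d5:-→d6:-→d7:-→d8:-→d9:-→d10:-→d11:-→d12:-→d13:-→d14:-→d15:-→d16:H4→d17:-→d18:-→d19:-→d20:-→d21:-→d22:H1→d23:- -> H1
  lookup 73.215.169.132: bits 010010011101011110101001 walk d0:H5→d1:-→d2:-→d3:-→d4:-→d5:-→d6:-→d7:-→d8:-→d9:-→d10:-→d11:-→d12:-→d13:-→d14:-→d15:-→d16:H4→d17:-→d18:-→d19:-→d20:-→d21:-→d22:H1→d23:-→d24:- -> H1
  lookup 87.143.58.64: bits 010101111000111100111010010 walk d0:H5→d1:-→d2:-→d3:-→d4:-→d5:-→d6:-→d7:-→d8:-→d9:-→d10:-→d11:-→d12:-→d13:-→d14:-→d15:-→d16:-→d17:-→d18:-→d19:-→d20:-→d21:-→d22:-→d23:-→d24:-→d25:-→d26:-→d27:H5 -> H5
  + 73.208.0.0/12 (H0) depth=12
  lookup 73.215.0.28: bits 0100100111010111 walk d0:H5→d1:-→d2:-→d3:-→d4:-→d5:-→d6:-→d7:-→d8:-→d9:-→d10:-→d11:-→d12:H0→d13:-→d14:-→d15:-→d16:H4 -> H4
  lookup 73.219.237.201: bits 010010011101 walk d0:H5→d1:-→d2:-→d3:-→d4:-→d5:-→d6:-→d7:-→d8:-→d9:-→d10:-→d11:-→d12:H0 -> H0
  + 87.143.58.72/32 (H5) depth=32

== LOOKUPS ==
["H4","H6","no-route","no-route","H6","H5","H4","H4","H5","H5","H1","H1","H5","H4","H0"]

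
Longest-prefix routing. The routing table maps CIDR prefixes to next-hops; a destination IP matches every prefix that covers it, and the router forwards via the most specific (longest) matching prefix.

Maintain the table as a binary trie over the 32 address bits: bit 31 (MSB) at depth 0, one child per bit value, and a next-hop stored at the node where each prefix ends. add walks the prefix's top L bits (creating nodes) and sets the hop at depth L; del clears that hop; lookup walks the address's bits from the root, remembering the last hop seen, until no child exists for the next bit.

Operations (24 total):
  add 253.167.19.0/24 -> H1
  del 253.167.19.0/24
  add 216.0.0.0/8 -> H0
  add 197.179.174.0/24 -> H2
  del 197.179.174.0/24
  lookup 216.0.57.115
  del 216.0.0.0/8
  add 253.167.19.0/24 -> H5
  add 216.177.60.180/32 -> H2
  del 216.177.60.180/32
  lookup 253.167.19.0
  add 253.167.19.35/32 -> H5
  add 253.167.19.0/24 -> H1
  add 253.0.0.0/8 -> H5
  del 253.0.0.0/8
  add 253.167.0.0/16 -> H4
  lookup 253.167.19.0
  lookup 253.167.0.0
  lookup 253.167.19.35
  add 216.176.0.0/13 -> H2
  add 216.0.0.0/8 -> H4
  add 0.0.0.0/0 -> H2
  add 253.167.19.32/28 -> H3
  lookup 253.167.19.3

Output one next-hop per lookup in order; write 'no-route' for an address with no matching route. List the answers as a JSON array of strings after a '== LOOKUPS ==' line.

Process each operation:
  + 253.167.19.0/24 (H1) depth=24
  - 253.167.19.0/24 clear@24
  + 216.0.0.0/8 (H0) depth=8
  + 197.179.174.0/24 (H2) depth=24
  - 197.179.174.0/24 clear@24
  Q 216.0.57.115: descend 11011000 ; hops seen [H0] ; pick H0
  - 216.0.0.0/8 clear@8
  + 253.167.19.0/24 (H5) depth=24
  + 216.177.60.180/32 (H2) depth=32
  - 216.177.60.180/32 clear@32
  Q 253.167.19.0: descend 111111011010011100010011 ; hops seen [H5] ; pick H5
  + 253.167.19.35/32 (H5) depth=32
  + 253.167.19.0/24 (H1) depth=24
  + 253.0.0.0/8 (H5) depth=8
  - 253.0.0.0/8 clear@8
  + 253.167.0.0/16 (H4) depth=16
  Q 253.167.19.0: descend 11111101101001110001001100 ; hops seen [H4,H1] ; pick H1
  Q 253.167.0.0: descend 1111110110100111000 ; hops seen [H4] ; pick H4
  Q 253.167.19.35: descend 11111101101001110001001100100011 ; hops seen [H4,H1,H5] ; pick H5
  + 216.176.0.0/13 (H2) depth=13
  + 216.0.0.0/8 (H4) depth=8
  + 0.0.0.0/0 (H2) depth=0
  + 253.167.19.32/28 (H3) depth=28
  Q 253.167.19.3: descend 11111101101001110001001100 ; hops seen [H2,H4,H1] ; pick H1

== LOOKUPS ==
["H0","H5","H1","H4","H5","H1"]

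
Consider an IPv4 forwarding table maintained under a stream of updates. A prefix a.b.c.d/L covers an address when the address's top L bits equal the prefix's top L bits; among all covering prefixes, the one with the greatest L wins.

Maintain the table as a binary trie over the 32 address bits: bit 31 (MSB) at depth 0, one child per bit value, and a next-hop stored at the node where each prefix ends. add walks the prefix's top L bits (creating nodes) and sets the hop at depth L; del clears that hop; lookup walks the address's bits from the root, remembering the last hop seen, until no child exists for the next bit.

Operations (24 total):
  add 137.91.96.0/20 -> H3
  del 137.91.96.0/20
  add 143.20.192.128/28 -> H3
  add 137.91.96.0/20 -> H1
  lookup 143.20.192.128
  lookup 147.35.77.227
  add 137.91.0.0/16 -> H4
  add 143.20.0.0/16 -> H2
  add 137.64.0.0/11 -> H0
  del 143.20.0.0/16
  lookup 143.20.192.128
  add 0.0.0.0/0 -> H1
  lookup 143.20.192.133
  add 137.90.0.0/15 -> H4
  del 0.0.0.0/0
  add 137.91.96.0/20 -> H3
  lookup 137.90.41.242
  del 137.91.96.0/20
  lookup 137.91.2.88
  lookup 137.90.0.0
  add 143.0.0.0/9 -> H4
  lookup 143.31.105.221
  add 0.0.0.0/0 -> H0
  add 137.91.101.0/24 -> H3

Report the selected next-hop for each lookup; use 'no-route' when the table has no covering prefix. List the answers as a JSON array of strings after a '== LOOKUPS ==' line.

Process each operation:
  + 137.91.96.0/20 (H3) depth=20
  - 137.91.96.0/20 clear@20
  + 143.20.192.128/28 (H3) depth=28
  + 137.91.96.0/20 (H1) depth=20
  lookup 143.20.192.128: bits 1000111100010100110000001000 walk d0:-→d1:-→d2:-→d3:-→d4:-→d5:-→d6:-→d7:-→d8:-→d9:-→d10:-→d11:-→d12:-→d13:-→d14:-→d15:-→d16:-→d17:-→d18:-→d19:-→d20:-→d21:-→d22:-→d23:-→d24:-→d25:-→d26:-→d27:-→d28:H3 -> H3
  lookup 147.35.77.227: bits 100 walk d0:-→d1:-→d2:-→d3:- -> no-route
  + 137.91.0.0/16 (H4) depth=16
  + 143.20.0.0/16 (H2) depth=16
  + 137.64.0.0/11 (H0) depth=11
  - 143.20.0.0/16 clear@16
  lookup 143.20.192.128: bits 1000111100010100110000001000 walk d0:-→d1:-→d2:-→d3:-→d4:-→d5:-→d6:-→d7:-→d8:-→d9:-→d10:-→d11:-→d12:-→d13:-→d14:-→d15:-→d16:-→d17:-→d18:-→d19:-→d20:-→d21:-→d22:-→d23:-→d24:-→d25:-→d26:-→d27:-→d28:H3 -> H3
  + 0.0.0.0/0 (H1) depth=0
  lookup 143.20.192.133: bits 1000111100010100110000001000 walk d0:H1→d1:-→d2:-→d3:-→d4:-→d5:-→d6:-→d7:-→d8:-→d9:-→d10:-→d11:-→d12:-→d13:-→d14:-→d15:-→d16:-→d17:-→d18:-→d19:-→d20:-→d21:-→d22:-→d23:-→d24:-→d25:-→d26:-→d27:-→d28:H3 -> H3
  + 137.90.0.0/15 (H4) depth=15
  - 0.0.0.0/0 clear@0
  + 137.91.96.0/20 (H3) depth=20
  lookup 137.90.41.242: bits 100010010101101 walk d0:-→d1:-→d2:-→d3:-→d4:-→d5:-→d6:-→d7:-→d8:-→d9:-→d10:-→d11:H0→d12:-→d13:-→d14:-→d15:H4 -> H4
  - 137.91.96.0/20 clear@20
  lookup 137.91.2.88: bits 10001001010110110 walk d0:-→d1:-→d2:-→d3:-→d4:-→d5:-→d6:-→d7:-→d8:-→d9:-→d10:-→d11:H0→d12:-→d13:-→d14:-→d15:H4→d16:H4→d17:- -> H4
  lookup 137.90.0.0: bits 100010010101101 walk d0:-→d1:-→d2:-→d3:-→d4:-→d5:-→d6:-→d7:-→d8:-→d9:-→d10:-→d11:H0→d12:-→d13:-→d14:-→d15:H4 -> H4
  + 143.0.0.0/9 (H4) depth=9
  lookup 143.31.105.221: bits 100011110001 walk d0:-→d1:-→d2:-→d3:-→d4:-→d5:-→d6:-→d7:-→d8:-→d9:H4→d10:-→d11:-→d12:- -> H4
  + 0.0.0.0/0 (H0) depth=0
  + 137.91.101.0/24 (H3) depth=24

== LOOKUPS ==
["H3","no-route","H3","H3","H4","H4","H4","H4"]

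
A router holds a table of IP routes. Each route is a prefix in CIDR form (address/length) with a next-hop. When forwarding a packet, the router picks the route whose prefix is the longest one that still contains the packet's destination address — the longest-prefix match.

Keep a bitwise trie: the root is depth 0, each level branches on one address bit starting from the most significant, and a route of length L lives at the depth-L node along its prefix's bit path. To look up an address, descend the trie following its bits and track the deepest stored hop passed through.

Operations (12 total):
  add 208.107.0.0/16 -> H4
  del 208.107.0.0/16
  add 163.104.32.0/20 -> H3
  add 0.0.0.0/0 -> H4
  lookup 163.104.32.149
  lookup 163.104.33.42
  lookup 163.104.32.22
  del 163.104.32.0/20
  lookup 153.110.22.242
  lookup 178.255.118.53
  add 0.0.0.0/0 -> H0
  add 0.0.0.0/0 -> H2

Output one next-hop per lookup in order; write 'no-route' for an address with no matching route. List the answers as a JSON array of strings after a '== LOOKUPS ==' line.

Apply in order:
  add 208.107.0.0/16 -> H4 at depth 16
  - 208.107.0.0/16 clear@16
  add 163.104.32.0/20 -> H3 at depth 20
  add 0.0.0.0/0 -> H4 at depth 0
  ? 163.104.32.149  path d0:H4→d1:-→d2:-→d3:-→d4:-→d5:-→d6:-→d7:-→d8:-→d9:-→d10:-→d11:-→d12:-→d13:-→d14:-→d15:-→d16:-→d17:-→d18:-→d19:-→d20:H3  best=H3
  ? 163.104.33.42  path d0:H4→d1:-→d2:-→d3:-→d4:-→d5:-→d6:-→d7:-→d8:-→d9:-→d10:-→d11:-→d12:-→d13:-→d14:-→d15:-→d16:-→d17:-→d18:-→d19:-→d20:H3  best=H3
  ? 163.104.32.22  path d0:H4→d1:-→d2:-→d3:-→d4:-→d5:-→d6:-→d7:-→d8:-→d9:-→d10:-→d11:-→d12:-→d13:-→d14:-→d15:-→d16:-→d17:-→d18:-→d19:-→d20:H3  best=H3
  - 163.104.32.0/20 clear@20
  ? 153.110.22.242  path d0:H4→d1:-→d2:-  best=H4
  ? 178.255.118.53  path d0:H4→d1:-→d2:-→d3:-  best=H4
  add 0.0.0.0/0 -> H0 at depth 0
  add 0.0.0.0/0 -> H2 at depth 0

== LOOKUPS ==
["H3","H3","H3","H4","H4"]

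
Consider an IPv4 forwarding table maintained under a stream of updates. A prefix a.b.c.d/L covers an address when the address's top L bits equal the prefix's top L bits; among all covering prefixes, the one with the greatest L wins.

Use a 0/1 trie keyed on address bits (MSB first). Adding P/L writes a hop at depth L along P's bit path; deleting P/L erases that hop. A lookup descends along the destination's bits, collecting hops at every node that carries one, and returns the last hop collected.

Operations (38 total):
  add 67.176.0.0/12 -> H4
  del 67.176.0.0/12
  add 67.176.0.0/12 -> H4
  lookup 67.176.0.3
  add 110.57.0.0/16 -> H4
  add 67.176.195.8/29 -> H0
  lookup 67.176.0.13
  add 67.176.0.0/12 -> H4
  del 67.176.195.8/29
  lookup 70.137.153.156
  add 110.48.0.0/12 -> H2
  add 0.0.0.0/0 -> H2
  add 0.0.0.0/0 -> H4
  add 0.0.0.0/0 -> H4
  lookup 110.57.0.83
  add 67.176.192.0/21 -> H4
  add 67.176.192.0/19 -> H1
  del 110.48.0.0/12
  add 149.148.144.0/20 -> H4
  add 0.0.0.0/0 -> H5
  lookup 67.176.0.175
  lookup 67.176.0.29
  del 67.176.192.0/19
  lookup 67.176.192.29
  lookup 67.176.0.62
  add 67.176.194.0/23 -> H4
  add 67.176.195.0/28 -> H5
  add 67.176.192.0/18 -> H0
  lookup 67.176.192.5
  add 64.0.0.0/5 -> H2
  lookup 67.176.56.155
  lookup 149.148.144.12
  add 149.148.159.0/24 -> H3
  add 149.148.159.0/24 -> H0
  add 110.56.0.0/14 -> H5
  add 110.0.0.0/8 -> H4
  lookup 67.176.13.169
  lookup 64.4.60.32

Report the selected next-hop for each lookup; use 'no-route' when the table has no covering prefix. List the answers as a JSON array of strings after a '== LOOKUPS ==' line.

Trace:
  + 67.176.0.0/12 (H4) depth=12
  - 67.176.0.0/12 clear@12
  + 67.176.0.0/12 (H4) depth=12
  ? 67.176.0.3  path d0:-→d1:-→d2:-→d3:-→d4:-→d5:-→d6:-→d7:-→d8:-→d9:-→d10:-→d11:-→d12:H4  best=H4
  + 110.57.0.0/16 (H4) depth=16
  + 67.176.195.8/29 (H0) depth=29
  ? 67.176.0.13  path d0:-→d1:-→d2:-→d3:-→d4:-→d5:-→d6:-→d7:-→d8:-→d9:-→d10:-→d11:-→d12:H4→d13:-→d14:-→d15:-→d16:-  best=H4
  + 67.176.0.0/12 (H4) depth=12
  - 67.176.195.8/29 clear@29
  ? 70.137.153.156  path d0:-→d1:-→d2:-→d3:-→d4:-→d5:-  best=no-route
  + 110.48.0.0/12 (H2) depth=12
  + 0.0.0.0/0 (H2) depth=0
  + 0.0.0.0/0 (H4) depth=0
  + 0.0.0.0/0 (H4) depth=0
  ? 110.57.0.83  path d0:H4→d1:-→d2:-→d3:-→d4:-→d5:-→d6:-→d7:-→d8:-→d9:-→d10:-→d11:-→d12:H2→d13:-→d14:-→d15:-→d16:H4  best=H4
  + 67.176.192.0/21 (H4) depth=21
  + 67.176.192.0/19 (H1) depth=19
  - 110.48.0.0/12 clear@12
  + 149.148.144.0/20 (H4) depth=20
  + 0.0.0.0/0 (H5) depth=0
  ? 67.176.0.175  path d0:H5→d1:-→d2:-→d3:-→d4:-→d5:-→d6:-→d7:-→d8:-→d9:-→d10:-→d11:-→d12:H4→d13:-→d14:-→d15:-→d16:-  best=H4
  ? 67.176.0.29  path d0:H5→d1:-→d2:-→d3:-→d4:-→d5:-→d6:-→d7:-→d8:-→d9:-→d10:-→d11:-→d12:H4→d13:-→d14:-→d15:-→d16:-  best=H4
  - 67.176.192.0/19 clear@19
  ? 67.176.192.29  path d0:H5→d1:-→d2:-→d3:-→d4:-→d5:-→d6:-→d7:-→d8:-→d9:-→d10:-→d11:-→d12:H4→d13:-→d14:-→d15:-→d16:-→d17:-→d18:-→d19:-→d20:-→d21:H4→d22:-  best=H4
  ? 67.176.0.62  path d0:H5→d1:-→d2:-→d3:-→d4:-→d5:-→d6:-→d7:-→d8:-→d9:-→d10:-→d11:-→d12:H4→d13:-→d14:-→d15:-→d16:-  best=H4
  + 67.176.194.0/23 (H4) depth=23
  + 67.176.195.0/28 (H5) depth=28
  + 67.176.192.0/18 (H0) depth=18
  ? 67.176.192.5  path d0:H5→d1:-→d2:-→d3:-→d4:-→d5:-→d6:-→d7:-→d8:-→d9:-→d10:-→d11:-→d12:H4→d13:-→d14:-→d15:-→d16:-→d17:-→d18:H0→d19:-→d20:-→d21:H4→d22:-  best=H4
  + 64.0.0.0/5 (H2) depth=5
  ? 67.176.56.155  path d0:H5→d1:-→d2:-→d3:-→d4:-→d5:H2→d6:-→d7:-→d8:-→d9:-→d10:-→d11:-→d12:H4→d13:-→d14:-→d15:-→d16:-  best=H4
  ? 149.148.144.12  path d0:H5→d1:-→d2:-→d3:-→d4:-→d5:-→d6:-→d7:-→d8:-→d9:-→d10:-→d11:-→d12:-→d13:-→d14:-→d15:-→d16:-→d17:-→d18:-→d19:-→d20:H4  best=H4
  + 149.148.159.0/24 (H3) depth=24
  + 149.148.159.0/24 (H0) depth=24
  + 110.56.0.0/14 (H5) depth=14
  + 110.0.0.0/8 (H4) depth=8
  ? 67.176.13.169  path d0:H5→d1:-→d2:-→d3:-→d4:-→d5:H2→d6:-→d7:-→d8:-→d9:-→d10:-→d11:-→d12:H4→d13:-→d14:-→d15:-→d16:-  best=H4
  ? 64.4.60.32  path d0:H5→d1:-→d2:-→d3:-→d4:-→d5:H2→d6:-  best=H2

== LOOKUPS ==
["H4","H4","no-route","H4","H4","H4","H4","H4","H4","H4","H4","H4","H2"]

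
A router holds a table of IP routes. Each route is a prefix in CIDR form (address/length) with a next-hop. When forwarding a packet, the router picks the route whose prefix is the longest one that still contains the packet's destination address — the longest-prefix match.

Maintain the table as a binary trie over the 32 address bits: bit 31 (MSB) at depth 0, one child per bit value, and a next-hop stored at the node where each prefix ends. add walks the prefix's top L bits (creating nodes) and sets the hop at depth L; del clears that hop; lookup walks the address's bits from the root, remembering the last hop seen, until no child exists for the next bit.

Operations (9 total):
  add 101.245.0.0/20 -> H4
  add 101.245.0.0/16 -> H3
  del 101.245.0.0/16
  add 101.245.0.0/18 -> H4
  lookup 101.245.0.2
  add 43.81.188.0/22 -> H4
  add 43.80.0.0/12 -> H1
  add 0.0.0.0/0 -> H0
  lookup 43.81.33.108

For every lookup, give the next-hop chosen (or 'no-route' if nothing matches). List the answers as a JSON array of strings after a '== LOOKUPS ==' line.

Process each operation:
  add 101.245.0.0/20 -> H4 at depth 20
  add 101.245.0.0/16 -> H3 at depth 16
  del 101.245.0.0/16 (clear depth 16)
  add 101.245.0.0/18 -> H4 at depth 18
  ? 101.245.0.2  path d0:-→d1:-→d2:-→d3:-→d4:-→d5:-→d6:-→d7:-→d8:-→d9:-→d10:-→d11:-→d12:-→d13:-→d14:-→d15:-→d16:-→d17:-→d18:H4→d19:-→d20:H4  best=H4
  add 43.81.188.0/22 -> H4 at depth 22
  add 43.80.0.0/12 -> H1 at depth 12
  add 0.0.0.0/0 -> H0 at depth 0
  ? 43.81.33.108  path d0:H0→d1:-→d2:-→d3:-→d4:-→d5:-→d6:-→d7:-→d8:-→d9:-→d10:-→d11:-→d12:H1→d13:-→d14:-→d15:-→d16:-  best=H1

== LOOKUPS ==
["H4","H1"]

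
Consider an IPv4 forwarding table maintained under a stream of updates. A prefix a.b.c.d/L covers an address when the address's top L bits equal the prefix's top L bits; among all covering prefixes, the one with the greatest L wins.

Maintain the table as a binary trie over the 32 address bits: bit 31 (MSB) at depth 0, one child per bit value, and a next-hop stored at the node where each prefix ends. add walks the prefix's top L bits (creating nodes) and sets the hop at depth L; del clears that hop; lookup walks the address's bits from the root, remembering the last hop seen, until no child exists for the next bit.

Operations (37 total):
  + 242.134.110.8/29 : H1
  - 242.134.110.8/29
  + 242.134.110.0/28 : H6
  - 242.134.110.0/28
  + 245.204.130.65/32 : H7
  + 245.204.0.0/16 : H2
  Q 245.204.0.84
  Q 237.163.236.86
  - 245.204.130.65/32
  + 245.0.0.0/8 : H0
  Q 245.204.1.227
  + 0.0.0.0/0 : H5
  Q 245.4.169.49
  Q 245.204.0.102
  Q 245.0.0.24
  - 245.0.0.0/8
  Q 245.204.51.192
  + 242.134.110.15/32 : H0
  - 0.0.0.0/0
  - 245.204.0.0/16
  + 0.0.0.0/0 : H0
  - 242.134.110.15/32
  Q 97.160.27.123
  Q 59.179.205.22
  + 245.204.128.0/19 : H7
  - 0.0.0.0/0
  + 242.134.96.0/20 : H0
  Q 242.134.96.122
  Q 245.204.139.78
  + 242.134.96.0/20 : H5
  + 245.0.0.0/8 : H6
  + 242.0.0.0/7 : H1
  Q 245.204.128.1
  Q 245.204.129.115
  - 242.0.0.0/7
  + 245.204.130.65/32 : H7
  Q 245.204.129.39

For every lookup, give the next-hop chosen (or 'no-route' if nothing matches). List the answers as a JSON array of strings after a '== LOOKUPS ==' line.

Process each operation:
  + 242.134.110.8/29 (H1) depth=29
  - 242.134.110.8/29 clear@29
  + 242.134.110.0/28 (H6) depth=28
  - 242.134.110.0/28 clear@28
  + 245.204.130.65/32 (H7) depth=32
  + 245.204.0.0/16 (H2) depth=16
  ? 245.204.0.84  path d0:-→d1:-→d2:-→d3:-→d4:-→d5:-→d6:-→d7:-→d8:-→d9:-→d10:-→d11:-→d12:-→d13:-→d14:-→d15:-→d16:H2  best=H2
  ? 237.163.236.86  path d0:-→d1:-→d2:-→d3:-  best=no-route
  - 245.204.130.65/32 clear@32
  + 245.0.0.0/8 (H0) depth=8
  ? 245.204.1.227  path d0:-→d1:-→d2:-→d3:-→d4:-→d5:-→d6:-→d7:-→d8:H0→d9:-→d10:-→d11:-→d12:-→d13:-→d14:-→d15:-→d16:H2  best=H2
  + 0.0.0.0/0 (H5) depth=0
  ? 245.4.169.49  path d0:H5→d1:-→d2:-→d3:-→d4:-→d5:-→d6:-→d7:-→d8:H0  best=H0
  ? 245.204.0.102  path d0:H5→d1:-→d2:-→d3:-→d4:-→d5:-→d6:-→d7:-→d8:H0→d9:-→d10:-→d11:-→d12:-→d13:-→d14:-→d15:-→d16:H2  best=H2
  ? 245.0.0.24  path d0:H5→d1:-→d2:-→d3:-→d4:-→d5:-→d6:-→d7:-→d8:H0  best=H0
  - 245.0.0.0/8 clear@8
  ? 245.204.51.192  path d0:H5→d1:-→d2:-→d3:-→d4:-→d5:-→d6:-→d7:-→d8:-→d9:-→d10:-→d11:-→d12:-→d13:-→d14:-→d15:-→d16:H2  best=H2
  + 242.134.110.15/32 (H0) depth=32
  - 0.0.0.0/0 clear@0
  - 245.204.0.0/16 clear@16
  + 0.0.0.0/0 (H0) depth=0
  - 242.134.110.15/32 clear@32
  ? 97.160.27.123  path d0:H0  best=H0
  ? 59.179.205.22  path d0:H0  best=H0
  + 245.204.128.0/19 (H7) depth=19
  - 0.0.0.0/0 clear@0
  + 242.134.96.0/20 (H0) depth=20
  ? 242.134.96.122  path d0:-→d1:-→d2:-→d3:-→d4:-→d5:-→d6:-→d7:-→d8:-→d9:-→d10:-→d11:-→d12:-→d13:-→d14:-→d15:-→d16:-→d17:-→d18:-→d19:-→d20:H0  best=H0
  ? 245.204.139.78  path d0:-→d1:-→d2:-→d3:-→d4:-→d5:-→d6:-→d7:-→d8:-→d9:-→d10:-→d11:-→d12:-→d13:-→d14:-→d15:-→d16:-→d17:-→d18:-→d19:H7→d20:-  best=H7
  + 242.134.96.0/20 (H5) depth=20
  + 245.0.0.0/8 (H6) depth=8
  + 242.0.0.0/7 (H1) depth=7
  ? 245.204.128.1  path d0:-→d1:-→d2:-→d3:-→d4:-→d5:-→d6:-→d7:-→d8:H6→d9:-→d10:-→d11:-→d12:-→d13:-→d14:-→d15:-→d16:-→d17:-→d18:-→d19:H7→d20:-→d21:-→d22:-  best=H7
  ? 245.204.129.115  path d0:-→d1:-→d2:-→d3:-→d4:-→d5:-→d6:-→d7:-→d8:H6→d9:-→d10:-→d11:-→d12:-→d13:-→d14:-→d15:-→d16:-→d17:-→d18:-→d19:H7→d20:-→d21:-→d22:-  best=H7
  - 242.0.0.0/7 clear@7
  + 245.204.130.65/32 (H7) depth=32
  ? 245.204.129.39  path d0:-→d1:-→d2:-→d3:-→d4:-→d5:-→d6:-→d7:-→d8:H6→d9:-→d10:-→d11:-→d12:-→d13:-→d14:-→d15:-→d16:-→d17:-→d18:-→d19:H7→d20:-→d21:-→d22:-  best=H7

== LOOKUPS ==
["H2","no-route","H2","H0","H2","H0","H2","H0","H0","H0","H7","H7","H7","H7"]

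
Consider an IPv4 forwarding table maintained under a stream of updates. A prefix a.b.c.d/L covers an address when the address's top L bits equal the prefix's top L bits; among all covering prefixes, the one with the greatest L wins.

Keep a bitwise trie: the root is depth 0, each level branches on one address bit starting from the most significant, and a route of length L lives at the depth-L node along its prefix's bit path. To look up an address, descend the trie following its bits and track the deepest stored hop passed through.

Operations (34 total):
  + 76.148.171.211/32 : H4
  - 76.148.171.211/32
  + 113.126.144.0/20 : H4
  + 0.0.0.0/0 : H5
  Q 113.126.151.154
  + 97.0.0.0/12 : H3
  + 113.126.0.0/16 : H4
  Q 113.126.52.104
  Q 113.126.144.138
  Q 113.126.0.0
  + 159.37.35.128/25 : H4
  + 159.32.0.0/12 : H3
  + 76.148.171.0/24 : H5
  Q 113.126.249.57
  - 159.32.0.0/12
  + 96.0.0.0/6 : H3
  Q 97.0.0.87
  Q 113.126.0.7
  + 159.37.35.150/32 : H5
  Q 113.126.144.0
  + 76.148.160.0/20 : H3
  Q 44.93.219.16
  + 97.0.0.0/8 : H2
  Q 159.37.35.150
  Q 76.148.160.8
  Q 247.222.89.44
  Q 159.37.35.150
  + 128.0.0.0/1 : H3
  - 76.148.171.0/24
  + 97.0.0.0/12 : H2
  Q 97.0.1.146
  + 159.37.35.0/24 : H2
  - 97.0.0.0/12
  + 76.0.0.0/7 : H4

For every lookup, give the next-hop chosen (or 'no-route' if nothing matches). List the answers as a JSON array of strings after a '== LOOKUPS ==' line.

Apply in order:
  + 76.148.171.211/32 (H4) depth=32
  del 76.148.171.211/32 (clear depth 32)
  + 113.126.144.0/20 (H4) depth=20
  + 0.0.0.0/0 (H5) depth=0
  Q 113.126.151.154: descend 01110001011111101001 ; hops seen [H5,H4] ; pick H4
  + 97.0.0.0/12 (H3) depth=12
  + 113.126.0.0/16 (H4) depth=16
  Q 113.126.52.104: descend 0111000101111110 ; hops seen [H5,H4] ; pick H4
  Q 113.126.144.138: descend 01110001011111101001 ; hops seen [H5,H4,H4] ; pick H4
  Q 113.126.0.0: descend 0111000101111110 ; hops seen [H5,H4] ; pick H4
  + 159.37.35.128/25 (H4) depth=25
  + 159.32.0.0/12 (H3) depth=12
  + 76.148.171.0/24 (H5) depth=24
  Q 113.126.249.57: descend 01110001011111101 ; hops seen [H5,H4] ; pick H4
  del 159.32.0.0/12 (clear depth 12)
  + 96.0.0.0/6 (H3) depth=6
  Q 97.0.0.87: descend 011000010000 ; hops seen [H5,H3,H3] ; pick H3
  Q 113.126.0.7: descend 0111000101111110 ; hops seen [H5,H4] ; pick H4
  + 159.37.35.150/32 (H5) depth=32
  Q 113.126.144.0: descend 01110001011111101001 ; hops seen [H5,H4,H4] ; pick H4
  + 76.148.160.0/20 (H3) depth=20
  Q 44.93.219.16: descend 0 ; hops seen [H5] ; pick H5
  + 97.0.0.0/8 (H2) depth=8
  Q 159.37.35.150: descend 10011111001001010010001110010110 ; hops seen [H5,H4,H5] ; pick H5
  Q 76.148.160.8: descend 01001100100101001010 ; hops seen [H5,H3] ; pick H3
  Q 247.222.89.44: descend 1 ; hops seen [H5] ; pick H5
  Q 159.37.35.150: descend 10011111001001010010001110010110 ; hops seen [H5,H4,H5] ; pick H5
  + 128.0.0.0/1 (H3) depth=1
  del 76.148.171.0/24 (clear depth 24)
  + 97.0.0.0/12 (H2) depth=12
  Q 97.0.1.146: descend 011000010000 ; hops seen [H5,H3,H2,H2] ; pick H2
  + 159.37.35.0/24 (H2) depth=24
  del 97.0.0.0/12 (clear depth 12)
  + 76.0.0.0/7 (H4) depth=7

== LOOKUPS ==
["H4","H4","H4","H4","H4","H3","H4","H4","H5","H5","H3","H5","H5","H2"]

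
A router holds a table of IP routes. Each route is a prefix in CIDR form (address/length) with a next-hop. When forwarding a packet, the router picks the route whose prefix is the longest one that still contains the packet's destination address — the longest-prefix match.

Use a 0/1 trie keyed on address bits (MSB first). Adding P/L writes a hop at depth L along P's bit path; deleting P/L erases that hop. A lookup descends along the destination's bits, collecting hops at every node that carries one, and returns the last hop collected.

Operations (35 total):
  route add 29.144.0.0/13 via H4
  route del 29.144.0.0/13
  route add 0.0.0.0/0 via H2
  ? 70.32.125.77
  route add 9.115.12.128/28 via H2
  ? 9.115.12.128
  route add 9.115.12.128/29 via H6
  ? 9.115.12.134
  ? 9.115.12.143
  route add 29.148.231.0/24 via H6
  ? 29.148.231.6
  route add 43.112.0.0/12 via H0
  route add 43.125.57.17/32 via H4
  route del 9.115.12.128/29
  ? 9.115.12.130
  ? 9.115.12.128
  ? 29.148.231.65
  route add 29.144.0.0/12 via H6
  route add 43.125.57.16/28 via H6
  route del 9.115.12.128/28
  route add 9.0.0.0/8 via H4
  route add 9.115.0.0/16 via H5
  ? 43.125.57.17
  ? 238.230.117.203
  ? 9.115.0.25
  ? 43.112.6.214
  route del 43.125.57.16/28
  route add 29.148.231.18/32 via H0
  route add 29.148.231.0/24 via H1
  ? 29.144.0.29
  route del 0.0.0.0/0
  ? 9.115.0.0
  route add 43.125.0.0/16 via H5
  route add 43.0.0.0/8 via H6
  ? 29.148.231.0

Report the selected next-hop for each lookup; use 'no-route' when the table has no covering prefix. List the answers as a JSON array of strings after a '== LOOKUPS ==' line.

Apply in order:
  + 29.144.0.0/13 (H4) depth=13
  - 29.144.0.0/13 clear@13
  + 0.0.0.0/0 (H2) depth=0
  Q 70.32.125.77: descend 0 ; hops seen [H2] ; pick H2
  + 9.115.12.128/28 (H2) depth=28
  Q 9.115.12.128: descend 0000100101110011000011001000 ; hops seen [H2,H2] ; pick H2
  + 9.115.12.128/29 (H6) depth=29
  Q 9.115.12.134: descend 00001001011100110000110010000 ; hops seen [H2,H2,H6] ; pick H6
  Q 9.115.12.143: descend 0000100101110011000011001000 ; hops seen [H2,H2] ; pick H2
  + 29.148.231.0/24 (H6) depth=24
  Q 29.148.231.6: descend 000111011001010011100111 ; hops seen [H2,H6] ; pick H6
  + 43.112.0.0/12 (H0) depth=12
  + 43.125.57.17/32 (H4) depth=32
  - 9.115.12.128/29 clear@29
  Q 9.115.12.130: descend 00001001011100110000110010000 ; hops seen [H2,H2] ; pick H2
  Q 9.115.12.128: descend 00001001011100110000110010000 ; hops seen [H2,H2] ; pick H2
  Q 29.148.231.65: descend 000111011001010011100111 ; hops seen [H2,H6] ; pick H6
  + 29.144.0.0/12 (H6) depth=12
  + 43.125.57.16/28 (H6) depth=28
  - 9.115.12.128/28 clear@28
  + 9.0.0.0/8 (H4) depth=8
  + 9.115.0.0/16 (H5) depth=16
  Q 43.125.57.17: descend 00101011011111010011100100010001 ; hops seen [H2,H0,H6,H4] ; pick H4
  Q 238.230.117.203: descend ε ; hops seen [H2] ; pick H2
  Q 9.115.0.25: descend 00001001011100110000 ; hops seen [H2,H4,H5] ; pick H5
  Q 43.112.6.214: descend 001010110111 ; hops seen [H2,H0] ; pick H0
  - 43.125.57.16/28 clear@28
  + 29.148.231.18/32 (H0) depth=32
  + 29.148.231.0/24 (H1) depth=24
  Q 29.144.0.29: descend 0001110110010 ; hops seen [H2,H6] ; pick H6
  - 0.0.0.0/0 clear@0
  Q 9.115.0.0: descend 00001001011100110000 ; hops seen [H4,H5] ; pick H5
  + 43.125.0.0/16 (H5) depth=16
  + 43.0.0.0/8 (H6) depth=8
  Q 29.148.231.0: descend 000111011001010011100111000 ; hops seen [H6,H1] ; pick H1

== LOOKUPS ==
["H2","H2","H6","H2","H6","H2","H2","H6","H4","H2","H5","H0","H6","H5","H1"]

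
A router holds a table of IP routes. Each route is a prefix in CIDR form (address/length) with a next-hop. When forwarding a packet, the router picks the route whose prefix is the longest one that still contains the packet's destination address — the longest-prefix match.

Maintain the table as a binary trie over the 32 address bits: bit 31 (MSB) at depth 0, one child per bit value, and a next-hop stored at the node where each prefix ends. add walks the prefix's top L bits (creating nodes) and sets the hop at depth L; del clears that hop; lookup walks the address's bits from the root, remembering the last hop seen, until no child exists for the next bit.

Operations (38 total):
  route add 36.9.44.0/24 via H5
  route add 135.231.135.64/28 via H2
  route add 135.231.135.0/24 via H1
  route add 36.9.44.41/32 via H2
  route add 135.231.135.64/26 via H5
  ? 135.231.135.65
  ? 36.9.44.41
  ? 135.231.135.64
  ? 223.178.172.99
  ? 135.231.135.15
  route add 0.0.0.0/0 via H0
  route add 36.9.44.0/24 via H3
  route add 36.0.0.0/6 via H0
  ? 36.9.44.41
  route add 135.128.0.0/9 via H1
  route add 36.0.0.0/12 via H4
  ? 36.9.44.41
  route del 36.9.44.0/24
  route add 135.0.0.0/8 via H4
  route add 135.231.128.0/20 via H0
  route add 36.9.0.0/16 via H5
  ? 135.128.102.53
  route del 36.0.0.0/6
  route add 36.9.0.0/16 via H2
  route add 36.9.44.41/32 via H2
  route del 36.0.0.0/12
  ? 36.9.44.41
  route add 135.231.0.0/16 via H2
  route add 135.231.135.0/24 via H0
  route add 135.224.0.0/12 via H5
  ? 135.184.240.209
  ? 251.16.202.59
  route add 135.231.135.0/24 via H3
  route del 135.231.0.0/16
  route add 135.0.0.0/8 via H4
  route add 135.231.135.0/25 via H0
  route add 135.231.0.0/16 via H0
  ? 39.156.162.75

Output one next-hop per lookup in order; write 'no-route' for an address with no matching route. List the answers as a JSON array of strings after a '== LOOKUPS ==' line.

Trace:
  add 36.9.44.0/24 -> H5 at depth 24
  add 135.231.135.64/28 -> H2 at depth 28
  add 135.231.135.0/24 -> H1 at depth 24
  add 36.9.44.41/32 -> H2 at depth 32
  add 135.231.135.64/26 -> H5 at depth 26
  lookup 135.231.135.65: bits 1000011111100111100001110100 walk d0:-→d1:-→d2:-→d3:-→d4:-→d5:-→d6:-→d7:-→d8:-→d9:-→d10:-→d11:-→d12:-→d13:-→d14:-→d15:-→d16:-→d17:-→d18:-→d19:-→d20:-→d21:-→d22:-→d23:-→d24:H1→d25:-→d26:H5→d27:-→d28:H2 -> H2
  lookup 36.9.44.41: bits 00100100000010010010110000101001 walk d0:-→d1:-→d2:-→d3:-→d4:-→d5:-→d6:-→d7:-→d8:-→d9:-→d10:-→d11:-→d12:-→d13:-→d14:-→d15:-→d16:-→d17:-→d18:-→d19:-→d20:-→d21:-→d22:-→d23:-→d24:H5→d25:-→d26:-→d27:-→d28:-→d29:-→d30:-→d31:-→d32:H2 -> H2
  lookup 135.231.135.64: bits 1000011111100111100001110100 walk d0:-→d1:-→d2:-→d3:-→d4:-→d5:-→d6:-→d7:-→d8:-→d9:-→d10:-→d11:-→d12:-→d13:-→d14:-→d15:-→d16:-→d17:-→d18:-→d19:-→d20:-→d21:-→d22:-→d23:-→d24:H1→d25:-→d26:H5→d27:-→d28:H2 -> H2
  lookup 223.178.172.99: bits 1 walk d0:-→d1:- -> no-route
  lookup 135.231.135.15: bits 1000011111100111100001110 walk d0:-→d1:-→d2:-→d3:-→d4:-→d5:-→d6:-→d7:-→d8:-→d9:-→d10:-→d11:-→d12:-→d13:-→d14:-→d15:-→d16:-→d17:-→d18:-→d19:-→d20:-→d21:-→d22:-→d23:-→d24:H1→d25:- -> H1
  add 0.0.0.0/0 -> H0 at depth 0
  add 36.9.44.0/24 -> H3 at depth 24
  add 36.0.0.0/6 -> H0 at depth 6
  lookup 36.9.44.41: bits 00100100000010010010110000101001 walk d0:H0→d1:-→d2:-→d3:-→d4:-→d5:-→d6:H0→d7:-→d8:-→d9:-→d10:-→d11:-→d12:-→d13:-→d14:-→d15:-→d16:-→d17:-→d18:-→d19:-→d20:-→d21:-→d22:-→d23:-→d24:H3→d25:-→d26:-→d27:-→d28:-→d29:-→d30:-→d31:-→d32:H2 -> H2
  add 135.128.0.0/9 -> H1 at depth 9
  add 36.0.0.0/12 -> H4 at depth 12
  lookup 36.9.44.41: bits 00100100000010010010110000101001 walk d0:H0→d1:-→d2:-→d3:-→d4:-→d5:-→d6:H0→d7:-→d8:-→d9:-→d10:-→d11:-→d12:H4→d13:-→d14:-→d15:-→d16:-→d17:-→d18:-→d19:-→d20:-→d21:-→d22:-→d23:-→d24:H3→d25:-→d26:-→d27:-→d28:-→d29:-→d30:-→d31:-→d32:H2 -> H2
  del 36.9.44.0/24 (clear depth 24)
  add 135.0.0.0/8 -> H4 at depth 8
  add 135.231.128.0/20 -> H0 at depth 20
  add 36.9.0.0/16 -> H5 at depth 16
  lookup 135.128.102.53: bits 100001111 walk d0:H0→d1:-→d2:-→d3:-→d4:-→d5:-→d6:-→d7:-→d8:H4→d9:H1 -> H1
  del 36.0.0.0/6 (clear depth 6)
  add 36.9.0.0/16 -> H2 at depth 16
  add 36.9.44.41/32 -> H2 at depth 32
  del 36.0.0.0/12 (clear depth 12)
  lookup 36.9.44.41: bits 00100100000010010010110000101001 walk d0:H0→d1:-→d2:-→d3:-→d4:-→d5:-→d6:-→d7:-→d8:-→d9:-→d10:-→d11:-→d12:-→d13:-→d14:-→d15:-→d16:H2→d17:-→d18:-→d19:-→d20:-→d21:-→d22:-→d23:-→d24:-→d25:-→d26:-→d27:-→d28:-→d29:-→d30:-→d31:-→d32:H2 -> H2
  add 135.231.0.0/16 -> H2 at depth 16
  add 135.231.135.0/24 -> H0 at depth 24
  add 135.224.0.0/12 -> H5 at depth 12
  lookup 135.184.240.209: bits 100001111 walk d0:H0→d1:-→d2:-→d3:-→d4:-→d5:-→d6:-→d7:-→d8:H4→d9:H1 -> H1
  lookup 251.16.202.59: bits 1 walk d0:H0→d1:- -> H0
  add 135.231.135.0/24 -> H3 at depth 24
  del 135.231.0.0/16 (clear depth 16)
  add 135.0.0.0/8 -> H4 at depth 8
  add 135.231.135.0/25 -> H0 at depth 25
  add 135.231.0.0/16 -> H0 at depth 16
  lookup 39.156.162.75: bits 001001 walk d0:H0→d1:-→d2:-→d3:-→d4:-→d5:-→d6:- -> H0

== LOOKUPS ==
["H2","H2","H2","no-route","H1","H2","H2","H1","H2","H1","H0","H0"]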